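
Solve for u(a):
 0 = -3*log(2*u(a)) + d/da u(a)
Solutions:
 -Integral(1/(log(_y) + log(2)), (_y, u(a)))/3 = C1 - a


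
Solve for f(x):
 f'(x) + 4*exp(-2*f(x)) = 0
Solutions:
 f(x) = log(-sqrt(C1 - 8*x))
 f(x) = log(C1 - 8*x)/2


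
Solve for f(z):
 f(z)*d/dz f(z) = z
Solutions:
 f(z) = -sqrt(C1 + z^2)
 f(z) = sqrt(C1 + z^2)


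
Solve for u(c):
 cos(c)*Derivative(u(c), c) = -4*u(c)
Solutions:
 u(c) = C1*(sin(c)^2 - 2*sin(c) + 1)/(sin(c)^2 + 2*sin(c) + 1)


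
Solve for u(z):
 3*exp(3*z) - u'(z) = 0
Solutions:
 u(z) = C1 + exp(3*z)


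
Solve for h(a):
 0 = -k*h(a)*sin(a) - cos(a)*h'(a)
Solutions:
 h(a) = C1*exp(k*log(cos(a)))


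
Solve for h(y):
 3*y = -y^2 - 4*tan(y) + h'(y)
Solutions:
 h(y) = C1 + y^3/3 + 3*y^2/2 - 4*log(cos(y))


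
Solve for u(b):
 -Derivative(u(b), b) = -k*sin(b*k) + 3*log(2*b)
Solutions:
 u(b) = C1 - 3*b*log(b) - 3*b*log(2) + 3*b + k*Piecewise((-cos(b*k)/k, Ne(k, 0)), (0, True))


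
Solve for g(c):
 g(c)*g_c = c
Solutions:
 g(c) = -sqrt(C1 + c^2)
 g(c) = sqrt(C1 + c^2)


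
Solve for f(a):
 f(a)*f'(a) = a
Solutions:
 f(a) = -sqrt(C1 + a^2)
 f(a) = sqrt(C1 + a^2)


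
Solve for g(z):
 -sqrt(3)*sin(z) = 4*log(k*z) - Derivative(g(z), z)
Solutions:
 g(z) = C1 + 4*z*log(k*z) - 4*z - sqrt(3)*cos(z)


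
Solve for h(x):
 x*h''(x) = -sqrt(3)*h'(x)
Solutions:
 h(x) = C1 + C2*x^(1 - sqrt(3))


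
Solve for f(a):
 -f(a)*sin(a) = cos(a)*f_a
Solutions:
 f(a) = C1*cos(a)


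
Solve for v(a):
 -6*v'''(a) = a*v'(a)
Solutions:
 v(a) = C1 + Integral(C2*airyai(-6^(2/3)*a/6) + C3*airybi(-6^(2/3)*a/6), a)


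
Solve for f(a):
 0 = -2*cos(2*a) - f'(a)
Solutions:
 f(a) = C1 - sin(2*a)


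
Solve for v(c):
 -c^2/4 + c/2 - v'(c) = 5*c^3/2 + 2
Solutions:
 v(c) = C1 - 5*c^4/8 - c^3/12 + c^2/4 - 2*c


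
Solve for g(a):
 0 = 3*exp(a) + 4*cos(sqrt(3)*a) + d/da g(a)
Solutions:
 g(a) = C1 - 3*exp(a) - 4*sqrt(3)*sin(sqrt(3)*a)/3


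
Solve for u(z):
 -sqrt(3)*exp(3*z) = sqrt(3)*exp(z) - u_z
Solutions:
 u(z) = C1 + sqrt(3)*exp(3*z)/3 + sqrt(3)*exp(z)


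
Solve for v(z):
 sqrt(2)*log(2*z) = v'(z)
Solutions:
 v(z) = C1 + sqrt(2)*z*log(z) - sqrt(2)*z + sqrt(2)*z*log(2)


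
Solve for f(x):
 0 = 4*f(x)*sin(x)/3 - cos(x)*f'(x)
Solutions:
 f(x) = C1/cos(x)^(4/3)


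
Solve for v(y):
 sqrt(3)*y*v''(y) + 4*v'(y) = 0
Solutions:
 v(y) = C1 + C2*y^(1 - 4*sqrt(3)/3)


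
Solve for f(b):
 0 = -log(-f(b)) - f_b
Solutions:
 -li(-f(b)) = C1 - b


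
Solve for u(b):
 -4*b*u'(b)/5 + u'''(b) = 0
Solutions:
 u(b) = C1 + Integral(C2*airyai(10^(2/3)*b/5) + C3*airybi(10^(2/3)*b/5), b)


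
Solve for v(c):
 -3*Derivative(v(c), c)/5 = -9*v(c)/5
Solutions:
 v(c) = C1*exp(3*c)


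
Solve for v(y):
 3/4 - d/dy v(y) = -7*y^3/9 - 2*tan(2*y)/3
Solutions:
 v(y) = C1 + 7*y^4/36 + 3*y/4 - log(cos(2*y))/3


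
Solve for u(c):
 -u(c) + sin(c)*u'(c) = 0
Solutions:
 u(c) = C1*sqrt(cos(c) - 1)/sqrt(cos(c) + 1)


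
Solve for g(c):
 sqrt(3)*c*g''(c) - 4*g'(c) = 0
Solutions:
 g(c) = C1 + C2*c^(1 + 4*sqrt(3)/3)


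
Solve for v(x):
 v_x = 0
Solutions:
 v(x) = C1


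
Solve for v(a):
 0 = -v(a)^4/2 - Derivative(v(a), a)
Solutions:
 v(a) = 2^(1/3)*(1/(C1 + 3*a))^(1/3)
 v(a) = 2^(1/3)*(-3^(2/3) - 3*3^(1/6)*I)*(1/(C1 + a))^(1/3)/6
 v(a) = 2^(1/3)*(-3^(2/3) + 3*3^(1/6)*I)*(1/(C1 + a))^(1/3)/6


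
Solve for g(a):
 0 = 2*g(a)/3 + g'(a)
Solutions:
 g(a) = C1*exp(-2*a/3)


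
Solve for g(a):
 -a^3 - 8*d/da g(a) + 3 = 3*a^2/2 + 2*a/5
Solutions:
 g(a) = C1 - a^4/32 - a^3/16 - a^2/40 + 3*a/8


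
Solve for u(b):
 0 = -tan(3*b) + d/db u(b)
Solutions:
 u(b) = C1 - log(cos(3*b))/3


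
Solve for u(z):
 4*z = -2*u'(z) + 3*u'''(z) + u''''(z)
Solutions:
 u(z) = C1 - z^2 + (C2 + C3*exp(-sqrt(3)*z) + C4*exp(sqrt(3)*z))*exp(-z)


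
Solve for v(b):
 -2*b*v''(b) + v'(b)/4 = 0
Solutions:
 v(b) = C1 + C2*b^(9/8)


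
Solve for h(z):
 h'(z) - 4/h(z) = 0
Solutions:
 h(z) = -sqrt(C1 + 8*z)
 h(z) = sqrt(C1 + 8*z)


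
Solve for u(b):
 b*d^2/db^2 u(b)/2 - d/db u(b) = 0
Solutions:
 u(b) = C1 + C2*b^3


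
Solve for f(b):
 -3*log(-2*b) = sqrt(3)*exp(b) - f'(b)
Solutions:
 f(b) = C1 + 3*b*log(-b) + 3*b*(-1 + log(2)) + sqrt(3)*exp(b)


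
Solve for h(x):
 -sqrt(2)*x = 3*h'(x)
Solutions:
 h(x) = C1 - sqrt(2)*x^2/6


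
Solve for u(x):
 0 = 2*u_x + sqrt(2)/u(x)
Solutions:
 u(x) = -sqrt(C1 - sqrt(2)*x)
 u(x) = sqrt(C1 - sqrt(2)*x)


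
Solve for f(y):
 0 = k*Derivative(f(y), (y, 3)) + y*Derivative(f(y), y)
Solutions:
 f(y) = C1 + Integral(C2*airyai(y*(-1/k)^(1/3)) + C3*airybi(y*(-1/k)^(1/3)), y)


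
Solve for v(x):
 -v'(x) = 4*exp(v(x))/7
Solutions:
 v(x) = log(1/(C1 + 4*x)) + log(7)


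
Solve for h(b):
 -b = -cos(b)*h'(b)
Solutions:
 h(b) = C1 + Integral(b/cos(b), b)


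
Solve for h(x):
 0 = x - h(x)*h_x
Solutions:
 h(x) = -sqrt(C1 + x^2)
 h(x) = sqrt(C1 + x^2)


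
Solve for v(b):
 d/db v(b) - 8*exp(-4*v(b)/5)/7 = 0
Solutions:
 v(b) = 5*log(-I*(C1 + 32*b/35)^(1/4))
 v(b) = 5*log(I*(C1 + 32*b/35)^(1/4))
 v(b) = 5*log(-(C1 + 32*b/35)^(1/4))
 v(b) = 5*log(C1 + 32*b/35)/4


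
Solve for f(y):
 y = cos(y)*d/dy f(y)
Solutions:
 f(y) = C1 + Integral(y/cos(y), y)


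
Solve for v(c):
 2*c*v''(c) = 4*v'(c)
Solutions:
 v(c) = C1 + C2*c^3


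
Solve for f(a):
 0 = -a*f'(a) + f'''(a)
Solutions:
 f(a) = C1 + Integral(C2*airyai(a) + C3*airybi(a), a)


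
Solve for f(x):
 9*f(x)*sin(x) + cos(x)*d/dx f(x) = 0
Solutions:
 f(x) = C1*cos(x)^9


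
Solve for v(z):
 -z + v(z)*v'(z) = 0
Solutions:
 v(z) = -sqrt(C1 + z^2)
 v(z) = sqrt(C1 + z^2)


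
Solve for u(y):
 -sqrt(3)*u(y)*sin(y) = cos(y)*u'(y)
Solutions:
 u(y) = C1*cos(y)^(sqrt(3))


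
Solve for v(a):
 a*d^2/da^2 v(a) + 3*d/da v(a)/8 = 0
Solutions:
 v(a) = C1 + C2*a^(5/8)


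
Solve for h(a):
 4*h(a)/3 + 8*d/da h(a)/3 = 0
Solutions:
 h(a) = C1*exp(-a/2)


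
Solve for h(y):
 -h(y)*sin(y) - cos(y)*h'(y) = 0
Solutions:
 h(y) = C1*cos(y)


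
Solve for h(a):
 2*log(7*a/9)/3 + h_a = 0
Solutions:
 h(a) = C1 - 2*a*log(a)/3 - 2*a*log(7)/3 + 2*a/3 + 4*a*log(3)/3


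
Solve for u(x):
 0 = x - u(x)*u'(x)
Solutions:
 u(x) = -sqrt(C1 + x^2)
 u(x) = sqrt(C1 + x^2)


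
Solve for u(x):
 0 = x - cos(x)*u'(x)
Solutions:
 u(x) = C1 + Integral(x/cos(x), x)


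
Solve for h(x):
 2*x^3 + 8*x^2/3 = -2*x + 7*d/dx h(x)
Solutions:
 h(x) = C1 + x^4/14 + 8*x^3/63 + x^2/7


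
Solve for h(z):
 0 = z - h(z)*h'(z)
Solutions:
 h(z) = -sqrt(C1 + z^2)
 h(z) = sqrt(C1 + z^2)


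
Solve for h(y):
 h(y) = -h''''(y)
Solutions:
 h(y) = (C1*sin(sqrt(2)*y/2) + C2*cos(sqrt(2)*y/2))*exp(-sqrt(2)*y/2) + (C3*sin(sqrt(2)*y/2) + C4*cos(sqrt(2)*y/2))*exp(sqrt(2)*y/2)


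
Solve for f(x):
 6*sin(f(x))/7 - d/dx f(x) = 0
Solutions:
 -6*x/7 + log(cos(f(x)) - 1)/2 - log(cos(f(x)) + 1)/2 = C1


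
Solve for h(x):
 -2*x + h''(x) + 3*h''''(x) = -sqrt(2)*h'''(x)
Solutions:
 h(x) = C1 + C2*x + x^3/3 - sqrt(2)*x^2 + (C3*sin(sqrt(10)*x/6) + C4*cos(sqrt(10)*x/6))*exp(-sqrt(2)*x/6)


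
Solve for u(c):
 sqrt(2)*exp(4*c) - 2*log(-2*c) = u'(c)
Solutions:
 u(c) = C1 - 2*c*log(-c) + 2*c*(1 - log(2)) + sqrt(2)*exp(4*c)/4


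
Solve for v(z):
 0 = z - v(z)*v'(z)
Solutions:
 v(z) = -sqrt(C1 + z^2)
 v(z) = sqrt(C1 + z^2)


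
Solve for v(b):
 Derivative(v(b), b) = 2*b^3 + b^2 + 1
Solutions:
 v(b) = C1 + b^4/2 + b^3/3 + b


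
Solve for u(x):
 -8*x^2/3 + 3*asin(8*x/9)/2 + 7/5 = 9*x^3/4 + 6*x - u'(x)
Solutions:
 u(x) = C1 + 9*x^4/16 + 8*x^3/9 + 3*x^2 - 3*x*asin(8*x/9)/2 - 7*x/5 - 3*sqrt(81 - 64*x^2)/16


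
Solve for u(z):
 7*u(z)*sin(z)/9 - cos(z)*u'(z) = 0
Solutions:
 u(z) = C1/cos(z)^(7/9)


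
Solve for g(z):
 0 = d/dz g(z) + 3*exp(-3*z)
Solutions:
 g(z) = C1 + exp(-3*z)


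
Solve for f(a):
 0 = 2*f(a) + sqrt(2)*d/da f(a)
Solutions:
 f(a) = C1*exp(-sqrt(2)*a)


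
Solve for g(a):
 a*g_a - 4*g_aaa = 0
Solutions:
 g(a) = C1 + Integral(C2*airyai(2^(1/3)*a/2) + C3*airybi(2^(1/3)*a/2), a)


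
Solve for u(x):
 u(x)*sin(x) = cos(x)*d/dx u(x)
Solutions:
 u(x) = C1/cos(x)


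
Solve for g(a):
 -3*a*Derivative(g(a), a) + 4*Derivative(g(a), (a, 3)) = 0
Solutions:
 g(a) = C1 + Integral(C2*airyai(6^(1/3)*a/2) + C3*airybi(6^(1/3)*a/2), a)


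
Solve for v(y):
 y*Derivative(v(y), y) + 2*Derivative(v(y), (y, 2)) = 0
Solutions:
 v(y) = C1 + C2*erf(y/2)


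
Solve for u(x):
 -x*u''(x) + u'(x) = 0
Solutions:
 u(x) = C1 + C2*x^2


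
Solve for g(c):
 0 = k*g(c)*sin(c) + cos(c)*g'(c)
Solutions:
 g(c) = C1*exp(k*log(cos(c)))


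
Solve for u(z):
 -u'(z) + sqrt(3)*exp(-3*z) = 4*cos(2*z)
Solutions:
 u(z) = C1 - 2*sin(2*z) - sqrt(3)*exp(-3*z)/3


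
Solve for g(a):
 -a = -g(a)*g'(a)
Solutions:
 g(a) = -sqrt(C1 + a^2)
 g(a) = sqrt(C1 + a^2)


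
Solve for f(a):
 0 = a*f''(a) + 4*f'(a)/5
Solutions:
 f(a) = C1 + C2*a^(1/5)


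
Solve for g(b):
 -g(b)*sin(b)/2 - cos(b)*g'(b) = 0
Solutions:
 g(b) = C1*sqrt(cos(b))


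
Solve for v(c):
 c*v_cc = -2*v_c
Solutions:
 v(c) = C1 + C2/c


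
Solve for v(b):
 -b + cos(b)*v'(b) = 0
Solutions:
 v(b) = C1 + Integral(b/cos(b), b)


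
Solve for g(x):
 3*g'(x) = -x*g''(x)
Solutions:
 g(x) = C1 + C2/x^2


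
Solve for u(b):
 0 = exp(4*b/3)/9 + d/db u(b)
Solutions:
 u(b) = C1 - exp(4*b/3)/12


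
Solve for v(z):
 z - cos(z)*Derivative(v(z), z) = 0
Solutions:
 v(z) = C1 + Integral(z/cos(z), z)


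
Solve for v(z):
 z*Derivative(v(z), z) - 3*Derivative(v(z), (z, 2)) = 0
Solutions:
 v(z) = C1 + C2*erfi(sqrt(6)*z/6)


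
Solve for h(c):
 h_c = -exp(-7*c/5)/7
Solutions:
 h(c) = C1 + 5*exp(-7*c/5)/49


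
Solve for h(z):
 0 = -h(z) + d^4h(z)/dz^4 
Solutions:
 h(z) = C1*exp(-z) + C2*exp(z) + C3*sin(z) + C4*cos(z)


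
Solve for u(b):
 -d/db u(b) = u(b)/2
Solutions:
 u(b) = C1*exp(-b/2)


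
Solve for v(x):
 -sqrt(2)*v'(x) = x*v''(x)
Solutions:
 v(x) = C1 + C2*x^(1 - sqrt(2))


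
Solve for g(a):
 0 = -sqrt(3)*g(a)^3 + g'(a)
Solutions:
 g(a) = -sqrt(2)*sqrt(-1/(C1 + sqrt(3)*a))/2
 g(a) = sqrt(2)*sqrt(-1/(C1 + sqrt(3)*a))/2


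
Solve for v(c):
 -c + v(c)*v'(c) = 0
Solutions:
 v(c) = -sqrt(C1 + c^2)
 v(c) = sqrt(C1 + c^2)


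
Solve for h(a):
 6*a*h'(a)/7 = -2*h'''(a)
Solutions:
 h(a) = C1 + Integral(C2*airyai(-3^(1/3)*7^(2/3)*a/7) + C3*airybi(-3^(1/3)*7^(2/3)*a/7), a)


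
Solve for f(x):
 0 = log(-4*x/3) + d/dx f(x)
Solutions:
 f(x) = C1 - x*log(-x) + x*(-2*log(2) + 1 + log(3))


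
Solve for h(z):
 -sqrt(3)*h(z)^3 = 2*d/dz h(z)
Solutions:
 h(z) = -sqrt(-1/(C1 - sqrt(3)*z))
 h(z) = sqrt(-1/(C1 - sqrt(3)*z))


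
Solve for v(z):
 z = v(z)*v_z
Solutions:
 v(z) = -sqrt(C1 + z^2)
 v(z) = sqrt(C1 + z^2)


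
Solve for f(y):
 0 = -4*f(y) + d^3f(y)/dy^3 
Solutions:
 f(y) = C3*exp(2^(2/3)*y) + (C1*sin(2^(2/3)*sqrt(3)*y/2) + C2*cos(2^(2/3)*sqrt(3)*y/2))*exp(-2^(2/3)*y/2)


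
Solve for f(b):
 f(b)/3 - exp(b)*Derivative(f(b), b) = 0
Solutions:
 f(b) = C1*exp(-exp(-b)/3)


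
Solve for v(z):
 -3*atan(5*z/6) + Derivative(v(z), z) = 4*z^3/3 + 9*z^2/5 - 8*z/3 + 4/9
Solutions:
 v(z) = C1 + z^4/3 + 3*z^3/5 - 4*z^2/3 + 3*z*atan(5*z/6) + 4*z/9 - 9*log(25*z^2 + 36)/5


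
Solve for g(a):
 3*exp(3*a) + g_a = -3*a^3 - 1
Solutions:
 g(a) = C1 - 3*a^4/4 - a - exp(3*a)


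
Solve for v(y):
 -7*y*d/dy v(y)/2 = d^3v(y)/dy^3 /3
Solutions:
 v(y) = C1 + Integral(C2*airyai(-2^(2/3)*21^(1/3)*y/2) + C3*airybi(-2^(2/3)*21^(1/3)*y/2), y)


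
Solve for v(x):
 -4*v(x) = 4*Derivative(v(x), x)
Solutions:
 v(x) = C1*exp(-x)


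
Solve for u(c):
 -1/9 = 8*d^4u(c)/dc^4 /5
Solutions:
 u(c) = C1 + C2*c + C3*c^2 + C4*c^3 - 5*c^4/1728


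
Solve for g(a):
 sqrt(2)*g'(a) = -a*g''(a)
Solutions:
 g(a) = C1 + C2*a^(1 - sqrt(2))


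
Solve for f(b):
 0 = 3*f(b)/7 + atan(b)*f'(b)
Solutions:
 f(b) = C1*exp(-3*Integral(1/atan(b), b)/7)


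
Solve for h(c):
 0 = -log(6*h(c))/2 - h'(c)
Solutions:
 2*Integral(1/(log(_y) + log(6)), (_y, h(c))) = C1 - c


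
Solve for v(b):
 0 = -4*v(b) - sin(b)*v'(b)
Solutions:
 v(b) = C1*(cos(b)^2 + 2*cos(b) + 1)/(cos(b)^2 - 2*cos(b) + 1)


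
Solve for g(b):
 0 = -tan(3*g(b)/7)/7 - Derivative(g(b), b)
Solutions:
 g(b) = -7*asin(C1*exp(-3*b/49))/3 + 7*pi/3
 g(b) = 7*asin(C1*exp(-3*b/49))/3


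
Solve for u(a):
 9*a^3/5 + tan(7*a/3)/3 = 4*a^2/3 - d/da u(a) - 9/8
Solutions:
 u(a) = C1 - 9*a^4/20 + 4*a^3/9 - 9*a/8 + log(cos(7*a/3))/7


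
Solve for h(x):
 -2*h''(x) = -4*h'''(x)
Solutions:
 h(x) = C1 + C2*x + C3*exp(x/2)


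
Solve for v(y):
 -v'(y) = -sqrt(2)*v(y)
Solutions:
 v(y) = C1*exp(sqrt(2)*y)


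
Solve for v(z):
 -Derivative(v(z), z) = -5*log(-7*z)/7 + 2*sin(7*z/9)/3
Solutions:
 v(z) = C1 + 5*z*log(-z)/7 - 5*z/7 + 5*z*log(7)/7 + 6*cos(7*z/9)/7


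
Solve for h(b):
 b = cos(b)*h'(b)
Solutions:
 h(b) = C1 + Integral(b/cos(b), b)


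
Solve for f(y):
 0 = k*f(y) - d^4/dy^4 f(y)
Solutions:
 f(y) = C1*exp(-k^(1/4)*y) + C2*exp(k^(1/4)*y) + C3*exp(-I*k^(1/4)*y) + C4*exp(I*k^(1/4)*y)


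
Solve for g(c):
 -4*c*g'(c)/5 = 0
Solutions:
 g(c) = C1


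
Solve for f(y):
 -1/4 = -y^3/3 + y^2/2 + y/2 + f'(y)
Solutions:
 f(y) = C1 + y^4/12 - y^3/6 - y^2/4 - y/4


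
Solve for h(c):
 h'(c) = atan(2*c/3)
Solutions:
 h(c) = C1 + c*atan(2*c/3) - 3*log(4*c^2 + 9)/4


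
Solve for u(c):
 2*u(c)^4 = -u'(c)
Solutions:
 u(c) = (-3^(2/3) - 3*3^(1/6)*I)*(1/(C1 + 2*c))^(1/3)/6
 u(c) = (-3^(2/3) + 3*3^(1/6)*I)*(1/(C1 + 2*c))^(1/3)/6
 u(c) = (1/(C1 + 6*c))^(1/3)


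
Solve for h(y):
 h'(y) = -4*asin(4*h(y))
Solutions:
 Integral(1/asin(4*_y), (_y, h(y))) = C1 - 4*y


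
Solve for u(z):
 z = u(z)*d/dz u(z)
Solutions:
 u(z) = -sqrt(C1 + z^2)
 u(z) = sqrt(C1 + z^2)


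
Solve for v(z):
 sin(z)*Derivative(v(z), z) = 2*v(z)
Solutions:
 v(z) = C1*(cos(z) - 1)/(cos(z) + 1)


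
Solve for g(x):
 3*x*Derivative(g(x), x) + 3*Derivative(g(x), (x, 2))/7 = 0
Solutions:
 g(x) = C1 + C2*erf(sqrt(14)*x/2)


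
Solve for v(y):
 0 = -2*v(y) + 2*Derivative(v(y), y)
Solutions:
 v(y) = C1*exp(y)


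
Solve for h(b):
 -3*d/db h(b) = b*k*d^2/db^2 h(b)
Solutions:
 h(b) = C1 + b^(((re(k) - 3)*re(k) + im(k)^2)/(re(k)^2 + im(k)^2))*(C2*sin(3*log(b)*Abs(im(k))/(re(k)^2 + im(k)^2)) + C3*cos(3*log(b)*im(k)/(re(k)^2 + im(k)^2)))


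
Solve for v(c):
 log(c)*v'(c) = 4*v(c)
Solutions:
 v(c) = C1*exp(4*li(c))


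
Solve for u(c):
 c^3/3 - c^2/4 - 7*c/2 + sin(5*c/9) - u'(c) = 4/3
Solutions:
 u(c) = C1 + c^4/12 - c^3/12 - 7*c^2/4 - 4*c/3 - 9*cos(5*c/9)/5


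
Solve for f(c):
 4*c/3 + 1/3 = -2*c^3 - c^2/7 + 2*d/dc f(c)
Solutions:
 f(c) = C1 + c^4/4 + c^3/42 + c^2/3 + c/6


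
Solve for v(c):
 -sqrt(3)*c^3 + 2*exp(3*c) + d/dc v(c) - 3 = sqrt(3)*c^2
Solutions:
 v(c) = C1 + sqrt(3)*c^4/4 + sqrt(3)*c^3/3 + 3*c - 2*exp(3*c)/3


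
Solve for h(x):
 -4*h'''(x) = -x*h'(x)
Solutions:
 h(x) = C1 + Integral(C2*airyai(2^(1/3)*x/2) + C3*airybi(2^(1/3)*x/2), x)


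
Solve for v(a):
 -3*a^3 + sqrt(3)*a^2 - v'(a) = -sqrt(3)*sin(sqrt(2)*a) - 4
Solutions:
 v(a) = C1 - 3*a^4/4 + sqrt(3)*a^3/3 + 4*a - sqrt(6)*cos(sqrt(2)*a)/2


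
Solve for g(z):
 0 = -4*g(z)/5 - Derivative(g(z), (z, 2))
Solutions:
 g(z) = C1*sin(2*sqrt(5)*z/5) + C2*cos(2*sqrt(5)*z/5)


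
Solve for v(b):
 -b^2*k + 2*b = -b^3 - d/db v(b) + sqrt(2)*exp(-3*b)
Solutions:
 v(b) = C1 - b^4/4 + b^3*k/3 - b^2 - sqrt(2)*exp(-3*b)/3


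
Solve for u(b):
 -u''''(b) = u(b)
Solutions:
 u(b) = (C1*sin(sqrt(2)*b/2) + C2*cos(sqrt(2)*b/2))*exp(-sqrt(2)*b/2) + (C3*sin(sqrt(2)*b/2) + C4*cos(sqrt(2)*b/2))*exp(sqrt(2)*b/2)


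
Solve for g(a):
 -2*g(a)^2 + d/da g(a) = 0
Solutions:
 g(a) = -1/(C1 + 2*a)


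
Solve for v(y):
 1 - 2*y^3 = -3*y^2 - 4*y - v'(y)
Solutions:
 v(y) = C1 + y^4/2 - y^3 - 2*y^2 - y


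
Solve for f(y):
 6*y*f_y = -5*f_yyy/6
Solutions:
 f(y) = C1 + Integral(C2*airyai(-30^(2/3)*y/5) + C3*airybi(-30^(2/3)*y/5), y)


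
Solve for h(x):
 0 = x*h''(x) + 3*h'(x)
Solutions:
 h(x) = C1 + C2/x^2


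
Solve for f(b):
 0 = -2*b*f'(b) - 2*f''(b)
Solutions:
 f(b) = C1 + C2*erf(sqrt(2)*b/2)


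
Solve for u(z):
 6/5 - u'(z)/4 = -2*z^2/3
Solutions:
 u(z) = C1 + 8*z^3/9 + 24*z/5


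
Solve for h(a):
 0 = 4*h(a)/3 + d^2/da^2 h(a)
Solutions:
 h(a) = C1*sin(2*sqrt(3)*a/3) + C2*cos(2*sqrt(3)*a/3)


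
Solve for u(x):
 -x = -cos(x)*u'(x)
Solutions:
 u(x) = C1 + Integral(x/cos(x), x)


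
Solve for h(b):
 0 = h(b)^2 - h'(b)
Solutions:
 h(b) = -1/(C1 + b)


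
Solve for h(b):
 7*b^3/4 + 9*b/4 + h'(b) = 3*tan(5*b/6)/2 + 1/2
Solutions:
 h(b) = C1 - 7*b^4/16 - 9*b^2/8 + b/2 - 9*log(cos(5*b/6))/5


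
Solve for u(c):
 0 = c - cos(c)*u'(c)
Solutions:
 u(c) = C1 + Integral(c/cos(c), c)


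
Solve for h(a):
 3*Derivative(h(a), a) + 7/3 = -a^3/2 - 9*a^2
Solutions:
 h(a) = C1 - a^4/24 - a^3 - 7*a/9


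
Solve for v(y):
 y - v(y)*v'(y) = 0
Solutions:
 v(y) = -sqrt(C1 + y^2)
 v(y) = sqrt(C1 + y^2)


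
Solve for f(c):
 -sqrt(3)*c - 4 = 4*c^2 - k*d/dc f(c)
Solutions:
 f(c) = C1 + 4*c^3/(3*k) + sqrt(3)*c^2/(2*k) + 4*c/k


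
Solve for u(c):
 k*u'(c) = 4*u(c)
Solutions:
 u(c) = C1*exp(4*c/k)


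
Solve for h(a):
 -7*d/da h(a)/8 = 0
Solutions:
 h(a) = C1


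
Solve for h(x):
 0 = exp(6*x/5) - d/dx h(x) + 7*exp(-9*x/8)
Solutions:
 h(x) = C1 + 5*exp(6*x/5)/6 - 56*exp(-9*x/8)/9


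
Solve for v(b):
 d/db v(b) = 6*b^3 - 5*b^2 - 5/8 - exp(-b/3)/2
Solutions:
 v(b) = C1 + 3*b^4/2 - 5*b^3/3 - 5*b/8 + 3*exp(-b/3)/2


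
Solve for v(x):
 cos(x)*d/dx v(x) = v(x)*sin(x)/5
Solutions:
 v(x) = C1/cos(x)^(1/5)


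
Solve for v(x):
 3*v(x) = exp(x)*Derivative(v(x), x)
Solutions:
 v(x) = C1*exp(-3*exp(-x))


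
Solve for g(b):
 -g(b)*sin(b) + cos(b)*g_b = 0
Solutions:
 g(b) = C1/cos(b)


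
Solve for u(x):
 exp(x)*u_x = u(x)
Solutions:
 u(x) = C1*exp(-exp(-x))


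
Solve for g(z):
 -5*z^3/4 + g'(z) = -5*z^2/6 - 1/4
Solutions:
 g(z) = C1 + 5*z^4/16 - 5*z^3/18 - z/4


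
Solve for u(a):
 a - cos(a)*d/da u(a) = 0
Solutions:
 u(a) = C1 + Integral(a/cos(a), a)


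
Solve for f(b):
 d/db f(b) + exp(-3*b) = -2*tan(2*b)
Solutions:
 f(b) = C1 - log(tan(2*b)^2 + 1)/2 + exp(-3*b)/3


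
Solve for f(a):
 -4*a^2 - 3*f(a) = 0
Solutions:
 f(a) = -4*a^2/3


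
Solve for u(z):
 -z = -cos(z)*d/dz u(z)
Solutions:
 u(z) = C1 + Integral(z/cos(z), z)


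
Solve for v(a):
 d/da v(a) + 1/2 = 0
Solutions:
 v(a) = C1 - a/2


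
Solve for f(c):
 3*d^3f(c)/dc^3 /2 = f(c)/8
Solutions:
 f(c) = C3*exp(18^(1/3)*c/6) + (C1*sin(2^(1/3)*3^(1/6)*c/4) + C2*cos(2^(1/3)*3^(1/6)*c/4))*exp(-18^(1/3)*c/12)


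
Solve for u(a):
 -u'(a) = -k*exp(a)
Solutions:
 u(a) = C1 + k*exp(a)


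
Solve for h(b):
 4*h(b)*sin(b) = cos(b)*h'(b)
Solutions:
 h(b) = C1/cos(b)^4


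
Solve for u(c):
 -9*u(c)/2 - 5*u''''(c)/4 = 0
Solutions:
 u(c) = (C1*sin(10^(3/4)*sqrt(3)*c/10) + C2*cos(10^(3/4)*sqrt(3)*c/10))*exp(-10^(3/4)*sqrt(3)*c/10) + (C3*sin(10^(3/4)*sqrt(3)*c/10) + C4*cos(10^(3/4)*sqrt(3)*c/10))*exp(10^(3/4)*sqrt(3)*c/10)


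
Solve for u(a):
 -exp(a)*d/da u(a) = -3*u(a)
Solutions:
 u(a) = C1*exp(-3*exp(-a))


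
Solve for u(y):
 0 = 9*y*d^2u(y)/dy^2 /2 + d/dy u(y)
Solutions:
 u(y) = C1 + C2*y^(7/9)


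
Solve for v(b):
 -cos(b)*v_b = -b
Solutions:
 v(b) = C1 + Integral(b/cos(b), b)


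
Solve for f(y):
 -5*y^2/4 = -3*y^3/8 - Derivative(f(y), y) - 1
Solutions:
 f(y) = C1 - 3*y^4/32 + 5*y^3/12 - y


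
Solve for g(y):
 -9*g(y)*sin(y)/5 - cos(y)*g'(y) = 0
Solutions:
 g(y) = C1*cos(y)^(9/5)


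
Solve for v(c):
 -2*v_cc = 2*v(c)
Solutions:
 v(c) = C1*sin(c) + C2*cos(c)


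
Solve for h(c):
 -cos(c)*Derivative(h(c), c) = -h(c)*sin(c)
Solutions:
 h(c) = C1/cos(c)


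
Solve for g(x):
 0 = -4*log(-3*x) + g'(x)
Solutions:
 g(x) = C1 + 4*x*log(-x) + 4*x*(-1 + log(3))


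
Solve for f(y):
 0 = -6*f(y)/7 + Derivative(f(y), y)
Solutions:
 f(y) = C1*exp(6*y/7)


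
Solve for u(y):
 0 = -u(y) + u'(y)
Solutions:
 u(y) = C1*exp(y)


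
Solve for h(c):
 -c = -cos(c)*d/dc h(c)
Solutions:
 h(c) = C1 + Integral(c/cos(c), c)


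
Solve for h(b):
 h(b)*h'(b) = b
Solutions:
 h(b) = -sqrt(C1 + b^2)
 h(b) = sqrt(C1 + b^2)


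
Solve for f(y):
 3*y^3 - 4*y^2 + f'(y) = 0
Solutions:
 f(y) = C1 - 3*y^4/4 + 4*y^3/3


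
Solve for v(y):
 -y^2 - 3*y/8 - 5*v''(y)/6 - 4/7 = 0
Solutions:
 v(y) = C1 + C2*y - y^4/10 - 3*y^3/40 - 12*y^2/35


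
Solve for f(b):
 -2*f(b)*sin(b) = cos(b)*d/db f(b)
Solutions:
 f(b) = C1*cos(b)^2


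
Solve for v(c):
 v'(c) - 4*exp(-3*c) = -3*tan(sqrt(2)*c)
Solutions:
 v(c) = C1 - 3*sqrt(2)*log(tan(sqrt(2)*c)^2 + 1)/4 - 4*exp(-3*c)/3


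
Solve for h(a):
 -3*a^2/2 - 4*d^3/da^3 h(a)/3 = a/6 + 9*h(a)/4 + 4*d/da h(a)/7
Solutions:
 h(a) = C1*exp(-14^(1/3)*a*(-(1323 + sqrt(1757497))^(1/3) + 8*14^(1/3)/(1323 + sqrt(1757497))^(1/3))/56)*sin(14^(1/3)*sqrt(3)*a*(8*14^(1/3)/(1323 + sqrt(1757497))^(1/3) + (1323 + sqrt(1757497))^(1/3))/56) + C2*exp(-14^(1/3)*a*(-(1323 + sqrt(1757497))^(1/3) + 8*14^(1/3)/(1323 + sqrt(1757497))^(1/3))/56)*cos(14^(1/3)*sqrt(3)*a*(8*14^(1/3)/(1323 + sqrt(1757497))^(1/3) + (1323 + sqrt(1757497))^(1/3))/56) + C3*exp(14^(1/3)*a*(-(1323 + sqrt(1757497))^(1/3) + 8*14^(1/3)/(1323 + sqrt(1757497))^(1/3))/28) - 2*a^2/3 + 50*a/189 - 800/11907


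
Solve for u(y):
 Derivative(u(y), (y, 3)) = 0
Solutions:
 u(y) = C1 + C2*y + C3*y^2


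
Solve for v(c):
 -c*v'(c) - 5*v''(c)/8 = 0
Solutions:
 v(c) = C1 + C2*erf(2*sqrt(5)*c/5)


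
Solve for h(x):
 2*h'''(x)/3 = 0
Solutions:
 h(x) = C1 + C2*x + C3*x^2


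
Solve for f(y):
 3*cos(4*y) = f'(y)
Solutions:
 f(y) = C1 + 3*sin(4*y)/4


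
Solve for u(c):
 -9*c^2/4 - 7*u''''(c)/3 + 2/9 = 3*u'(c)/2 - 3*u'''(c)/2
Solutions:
 u(c) = C1 + C2*exp(c*(3*3^(1/3)/(14*sqrt(46) + 95)^(1/3) + 6 + 3^(2/3)*(14*sqrt(46) + 95)^(1/3))/28)*sin(3*3^(1/6)*c*(-(14*sqrt(46) + 95)^(1/3) + 3^(2/3)/(14*sqrt(46) + 95)^(1/3))/28) + C3*exp(c*(3*3^(1/3)/(14*sqrt(46) + 95)^(1/3) + 6 + 3^(2/3)*(14*sqrt(46) + 95)^(1/3))/28)*cos(3*3^(1/6)*c*(-(14*sqrt(46) + 95)^(1/3) + 3^(2/3)/(14*sqrt(46) + 95)^(1/3))/28) + C4*exp(c*(-3^(2/3)*(14*sqrt(46) + 95)^(1/3) - 3*3^(1/3)/(14*sqrt(46) + 95)^(1/3) + 3)/14) - c^3/2 - 77*c/27


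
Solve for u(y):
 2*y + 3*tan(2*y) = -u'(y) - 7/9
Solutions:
 u(y) = C1 - y^2 - 7*y/9 + 3*log(cos(2*y))/2


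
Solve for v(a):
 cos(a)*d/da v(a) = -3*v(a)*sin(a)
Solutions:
 v(a) = C1*cos(a)^3


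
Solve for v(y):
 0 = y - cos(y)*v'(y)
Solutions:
 v(y) = C1 + Integral(y/cos(y), y)


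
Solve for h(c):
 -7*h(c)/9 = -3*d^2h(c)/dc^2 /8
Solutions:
 h(c) = C1*exp(-2*sqrt(42)*c/9) + C2*exp(2*sqrt(42)*c/9)


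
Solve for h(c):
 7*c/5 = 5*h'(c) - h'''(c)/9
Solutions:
 h(c) = C1 + C2*exp(-3*sqrt(5)*c) + C3*exp(3*sqrt(5)*c) + 7*c^2/50


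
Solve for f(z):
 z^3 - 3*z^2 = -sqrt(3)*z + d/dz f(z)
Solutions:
 f(z) = C1 + z^4/4 - z^3 + sqrt(3)*z^2/2


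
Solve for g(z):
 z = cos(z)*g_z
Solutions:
 g(z) = C1 + Integral(z/cos(z), z)


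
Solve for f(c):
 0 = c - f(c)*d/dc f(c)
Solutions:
 f(c) = -sqrt(C1 + c^2)
 f(c) = sqrt(C1 + c^2)


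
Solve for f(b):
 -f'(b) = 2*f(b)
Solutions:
 f(b) = C1*exp(-2*b)


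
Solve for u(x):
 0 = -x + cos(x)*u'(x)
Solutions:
 u(x) = C1 + Integral(x/cos(x), x)


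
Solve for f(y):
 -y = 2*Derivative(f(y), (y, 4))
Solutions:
 f(y) = C1 + C2*y + C3*y^2 + C4*y^3 - y^5/240


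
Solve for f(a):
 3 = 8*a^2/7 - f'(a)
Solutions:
 f(a) = C1 + 8*a^3/21 - 3*a


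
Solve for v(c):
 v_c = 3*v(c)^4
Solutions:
 v(c) = (-1/(C1 + 9*c))^(1/3)
 v(c) = (-1/(C1 + 3*c))^(1/3)*(-3^(2/3) - 3*3^(1/6)*I)/6
 v(c) = (-1/(C1 + 3*c))^(1/3)*(-3^(2/3) + 3*3^(1/6)*I)/6


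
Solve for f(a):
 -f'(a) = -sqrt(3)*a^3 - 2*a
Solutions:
 f(a) = C1 + sqrt(3)*a^4/4 + a^2


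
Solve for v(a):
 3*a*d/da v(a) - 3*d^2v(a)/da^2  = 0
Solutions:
 v(a) = C1 + C2*erfi(sqrt(2)*a/2)


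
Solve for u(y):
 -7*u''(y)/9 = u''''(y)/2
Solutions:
 u(y) = C1 + C2*y + C3*sin(sqrt(14)*y/3) + C4*cos(sqrt(14)*y/3)


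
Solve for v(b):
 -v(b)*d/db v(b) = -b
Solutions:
 v(b) = -sqrt(C1 + b^2)
 v(b) = sqrt(C1 + b^2)


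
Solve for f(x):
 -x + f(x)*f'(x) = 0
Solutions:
 f(x) = -sqrt(C1 + x^2)
 f(x) = sqrt(C1 + x^2)


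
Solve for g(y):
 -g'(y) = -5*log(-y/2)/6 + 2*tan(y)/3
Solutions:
 g(y) = C1 + 5*y*log(-y)/6 - 5*y/6 - 5*y*log(2)/6 + 2*log(cos(y))/3


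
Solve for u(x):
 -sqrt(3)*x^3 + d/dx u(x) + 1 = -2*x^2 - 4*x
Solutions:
 u(x) = C1 + sqrt(3)*x^4/4 - 2*x^3/3 - 2*x^2 - x


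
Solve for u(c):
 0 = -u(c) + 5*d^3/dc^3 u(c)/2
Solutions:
 u(c) = C3*exp(2^(1/3)*5^(2/3)*c/5) + (C1*sin(2^(1/3)*sqrt(3)*5^(2/3)*c/10) + C2*cos(2^(1/3)*sqrt(3)*5^(2/3)*c/10))*exp(-2^(1/3)*5^(2/3)*c/10)


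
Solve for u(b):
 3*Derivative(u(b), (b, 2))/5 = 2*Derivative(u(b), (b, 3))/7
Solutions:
 u(b) = C1 + C2*b + C3*exp(21*b/10)


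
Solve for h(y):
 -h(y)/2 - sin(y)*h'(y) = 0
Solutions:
 h(y) = C1*(cos(y) + 1)^(1/4)/(cos(y) - 1)^(1/4)


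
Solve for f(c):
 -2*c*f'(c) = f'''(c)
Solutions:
 f(c) = C1 + Integral(C2*airyai(-2^(1/3)*c) + C3*airybi(-2^(1/3)*c), c)


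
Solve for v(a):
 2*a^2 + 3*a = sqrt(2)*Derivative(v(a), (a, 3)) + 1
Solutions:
 v(a) = C1 + C2*a + C3*a^2 + sqrt(2)*a^5/60 + sqrt(2)*a^4/16 - sqrt(2)*a^3/12


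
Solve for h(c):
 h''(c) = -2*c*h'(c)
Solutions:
 h(c) = C1 + C2*erf(c)


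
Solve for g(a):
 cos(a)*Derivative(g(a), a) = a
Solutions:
 g(a) = C1 + Integral(a/cos(a), a)


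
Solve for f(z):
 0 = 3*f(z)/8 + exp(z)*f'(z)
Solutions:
 f(z) = C1*exp(3*exp(-z)/8)


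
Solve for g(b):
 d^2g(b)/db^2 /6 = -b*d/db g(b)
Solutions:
 g(b) = C1 + C2*erf(sqrt(3)*b)


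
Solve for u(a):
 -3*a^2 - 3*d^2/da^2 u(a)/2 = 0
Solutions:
 u(a) = C1 + C2*a - a^4/6


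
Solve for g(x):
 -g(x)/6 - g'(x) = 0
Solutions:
 g(x) = C1*exp(-x/6)


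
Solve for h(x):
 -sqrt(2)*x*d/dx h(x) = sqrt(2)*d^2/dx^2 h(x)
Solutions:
 h(x) = C1 + C2*erf(sqrt(2)*x/2)


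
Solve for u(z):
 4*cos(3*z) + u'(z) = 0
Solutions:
 u(z) = C1 - 4*sin(3*z)/3


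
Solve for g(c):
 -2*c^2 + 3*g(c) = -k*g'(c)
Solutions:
 g(c) = C1*exp(-3*c/k) + 2*c^2/3 - 4*c*k/9 + 4*k^2/27


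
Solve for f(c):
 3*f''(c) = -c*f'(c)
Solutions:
 f(c) = C1 + C2*erf(sqrt(6)*c/6)


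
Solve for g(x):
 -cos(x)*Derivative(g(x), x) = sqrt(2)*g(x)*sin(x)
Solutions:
 g(x) = C1*cos(x)^(sqrt(2))


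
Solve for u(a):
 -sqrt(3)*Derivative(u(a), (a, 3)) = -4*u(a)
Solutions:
 u(a) = C3*exp(2^(2/3)*3^(5/6)*a/3) + (C1*sin(2^(2/3)*3^(1/3)*a/2) + C2*cos(2^(2/3)*3^(1/3)*a/2))*exp(-2^(2/3)*3^(5/6)*a/6)


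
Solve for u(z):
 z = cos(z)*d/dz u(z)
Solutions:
 u(z) = C1 + Integral(z/cos(z), z)


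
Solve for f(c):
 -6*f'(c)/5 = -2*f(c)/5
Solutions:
 f(c) = C1*exp(c/3)


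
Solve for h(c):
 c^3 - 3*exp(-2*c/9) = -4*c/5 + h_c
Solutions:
 h(c) = C1 + c^4/4 + 2*c^2/5 + 27*exp(-2*c/9)/2


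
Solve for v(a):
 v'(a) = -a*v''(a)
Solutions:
 v(a) = C1 + C2*log(a)


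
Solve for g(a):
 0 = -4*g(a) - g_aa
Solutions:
 g(a) = C1*sin(2*a) + C2*cos(2*a)


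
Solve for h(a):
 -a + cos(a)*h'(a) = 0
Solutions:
 h(a) = C1 + Integral(a/cos(a), a)


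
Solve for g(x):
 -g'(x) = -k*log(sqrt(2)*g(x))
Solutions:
 Integral(1/(2*log(_y) + log(2)), (_y, g(x))) = C1 + k*x/2


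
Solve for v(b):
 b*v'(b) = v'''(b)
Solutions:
 v(b) = C1 + Integral(C2*airyai(b) + C3*airybi(b), b)


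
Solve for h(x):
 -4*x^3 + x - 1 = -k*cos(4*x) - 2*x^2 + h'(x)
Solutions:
 h(x) = C1 + k*sin(4*x)/4 - x^4 + 2*x^3/3 + x^2/2 - x


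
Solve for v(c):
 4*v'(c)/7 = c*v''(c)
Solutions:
 v(c) = C1 + C2*c^(11/7)


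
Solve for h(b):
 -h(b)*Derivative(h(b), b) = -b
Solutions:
 h(b) = -sqrt(C1 + b^2)
 h(b) = sqrt(C1 + b^2)


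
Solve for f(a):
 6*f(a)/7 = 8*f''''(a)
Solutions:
 f(a) = C1*exp(-sqrt(2)*3^(1/4)*7^(3/4)*a/14) + C2*exp(sqrt(2)*3^(1/4)*7^(3/4)*a/14) + C3*sin(sqrt(2)*3^(1/4)*7^(3/4)*a/14) + C4*cos(sqrt(2)*3^(1/4)*7^(3/4)*a/14)


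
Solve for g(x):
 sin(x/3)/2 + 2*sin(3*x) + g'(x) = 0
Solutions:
 g(x) = C1 + 3*cos(x/3)/2 + 2*cos(3*x)/3


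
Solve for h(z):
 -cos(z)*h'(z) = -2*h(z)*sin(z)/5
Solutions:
 h(z) = C1/cos(z)^(2/5)


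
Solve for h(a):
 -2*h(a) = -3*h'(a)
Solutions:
 h(a) = C1*exp(2*a/3)


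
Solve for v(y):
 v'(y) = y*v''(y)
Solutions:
 v(y) = C1 + C2*y^2


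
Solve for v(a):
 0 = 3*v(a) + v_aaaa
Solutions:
 v(a) = (C1*sin(sqrt(2)*3^(1/4)*a/2) + C2*cos(sqrt(2)*3^(1/4)*a/2))*exp(-sqrt(2)*3^(1/4)*a/2) + (C3*sin(sqrt(2)*3^(1/4)*a/2) + C4*cos(sqrt(2)*3^(1/4)*a/2))*exp(sqrt(2)*3^(1/4)*a/2)


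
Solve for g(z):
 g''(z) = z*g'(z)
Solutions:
 g(z) = C1 + C2*erfi(sqrt(2)*z/2)


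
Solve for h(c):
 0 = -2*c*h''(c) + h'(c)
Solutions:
 h(c) = C1 + C2*c^(3/2)


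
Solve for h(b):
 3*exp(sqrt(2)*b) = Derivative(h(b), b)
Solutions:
 h(b) = C1 + 3*sqrt(2)*exp(sqrt(2)*b)/2


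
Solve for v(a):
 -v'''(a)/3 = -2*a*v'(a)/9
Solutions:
 v(a) = C1 + Integral(C2*airyai(2^(1/3)*3^(2/3)*a/3) + C3*airybi(2^(1/3)*3^(2/3)*a/3), a)


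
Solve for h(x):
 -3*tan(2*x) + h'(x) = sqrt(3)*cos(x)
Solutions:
 h(x) = C1 - 3*log(cos(2*x))/2 + sqrt(3)*sin(x)


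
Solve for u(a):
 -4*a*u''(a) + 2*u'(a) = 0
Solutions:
 u(a) = C1 + C2*a^(3/2)


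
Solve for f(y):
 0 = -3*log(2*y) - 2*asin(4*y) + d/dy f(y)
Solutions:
 f(y) = C1 + 3*y*log(y) + 2*y*asin(4*y) - 3*y + 3*y*log(2) + sqrt(1 - 16*y^2)/2


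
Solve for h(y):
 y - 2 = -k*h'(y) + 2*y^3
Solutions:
 h(y) = C1 + y^4/(2*k) - y^2/(2*k) + 2*y/k


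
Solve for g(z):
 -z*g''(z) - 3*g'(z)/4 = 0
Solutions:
 g(z) = C1 + C2*z^(1/4)


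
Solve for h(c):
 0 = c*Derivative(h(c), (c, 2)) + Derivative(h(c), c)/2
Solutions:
 h(c) = C1 + C2*sqrt(c)


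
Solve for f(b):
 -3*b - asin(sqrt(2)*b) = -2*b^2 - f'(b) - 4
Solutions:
 f(b) = C1 - 2*b^3/3 + 3*b^2/2 + b*asin(sqrt(2)*b) - 4*b + sqrt(2)*sqrt(1 - 2*b^2)/2


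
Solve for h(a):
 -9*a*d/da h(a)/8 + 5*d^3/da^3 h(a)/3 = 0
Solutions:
 h(a) = C1 + Integral(C2*airyai(3*5^(2/3)*a/10) + C3*airybi(3*5^(2/3)*a/10), a)


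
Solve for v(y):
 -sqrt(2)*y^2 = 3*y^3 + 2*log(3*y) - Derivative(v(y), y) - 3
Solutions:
 v(y) = C1 + 3*y^4/4 + sqrt(2)*y^3/3 + 2*y*log(y) - 5*y + y*log(9)


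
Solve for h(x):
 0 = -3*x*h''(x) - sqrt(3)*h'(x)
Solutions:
 h(x) = C1 + C2*x^(1 - sqrt(3)/3)


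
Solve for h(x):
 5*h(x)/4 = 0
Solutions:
 h(x) = 0


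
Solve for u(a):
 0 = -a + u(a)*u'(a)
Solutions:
 u(a) = -sqrt(C1 + a^2)
 u(a) = sqrt(C1 + a^2)


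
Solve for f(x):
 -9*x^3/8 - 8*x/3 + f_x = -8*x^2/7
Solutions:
 f(x) = C1 + 9*x^4/32 - 8*x^3/21 + 4*x^2/3


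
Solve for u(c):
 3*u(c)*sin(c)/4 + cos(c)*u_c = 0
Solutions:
 u(c) = C1*cos(c)^(3/4)


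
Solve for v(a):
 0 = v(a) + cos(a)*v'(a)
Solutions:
 v(a) = C1*sqrt(sin(a) - 1)/sqrt(sin(a) + 1)


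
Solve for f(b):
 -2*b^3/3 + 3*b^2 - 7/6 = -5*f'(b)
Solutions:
 f(b) = C1 + b^4/30 - b^3/5 + 7*b/30


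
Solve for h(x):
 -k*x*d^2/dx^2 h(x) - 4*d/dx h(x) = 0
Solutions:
 h(x) = C1 + x^(((re(k) - 4)*re(k) + im(k)^2)/(re(k)^2 + im(k)^2))*(C2*sin(4*log(x)*Abs(im(k))/(re(k)^2 + im(k)^2)) + C3*cos(4*log(x)*im(k)/(re(k)^2 + im(k)^2)))


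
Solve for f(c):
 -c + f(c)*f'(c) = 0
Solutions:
 f(c) = -sqrt(C1 + c^2)
 f(c) = sqrt(C1 + c^2)


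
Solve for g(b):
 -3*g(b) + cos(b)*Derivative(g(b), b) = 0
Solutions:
 g(b) = C1*(sin(b) + 1)^(3/2)/(sin(b) - 1)^(3/2)


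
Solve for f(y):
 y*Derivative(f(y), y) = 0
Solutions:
 f(y) = C1


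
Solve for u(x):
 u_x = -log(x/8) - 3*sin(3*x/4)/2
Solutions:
 u(x) = C1 - x*log(x) + x + 3*x*log(2) + 2*cos(3*x/4)


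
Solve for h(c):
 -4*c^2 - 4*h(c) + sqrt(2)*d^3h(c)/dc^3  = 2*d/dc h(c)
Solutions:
 h(c) = C1*exp(-c*(2^(1/3)/(sqrt(1 - sqrt(2)/27) + 1)^(1/3) + 3*2^(1/6)*(sqrt(1 - sqrt(2)/27) + 1)^(1/3))/6)*sin(c*(-sqrt(6)/(sqrt(2 - 2*sqrt(2)/27) + sqrt(2))^(1/3) + 3*sqrt(3)*(sqrt(2 - 2*sqrt(2)/27) + sqrt(2))^(1/3))/6) + C2*exp(-c*(2^(1/3)/(sqrt(1 - sqrt(2)/27) + 1)^(1/3) + 3*2^(1/6)*(sqrt(1 - sqrt(2)/27) + 1)^(1/3))/6)*cos(c*(-sqrt(6)/(sqrt(2 - 2*sqrt(2)/27) + sqrt(2))^(1/3) + 3*sqrt(3)*(sqrt(2 - 2*sqrt(2)/27) + sqrt(2))^(1/3))/6) + C3*exp(c*(2^(1/3)/(3*(sqrt(1 - sqrt(2)/27) + 1)^(1/3)) + 2^(1/6)*(sqrt(1 - sqrt(2)/27) + 1)^(1/3))) - c^2 + c - 1/2


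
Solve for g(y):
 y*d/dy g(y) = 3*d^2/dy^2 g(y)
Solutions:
 g(y) = C1 + C2*erfi(sqrt(6)*y/6)


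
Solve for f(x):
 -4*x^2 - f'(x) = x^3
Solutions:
 f(x) = C1 - x^4/4 - 4*x^3/3


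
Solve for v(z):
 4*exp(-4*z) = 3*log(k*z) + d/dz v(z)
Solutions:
 v(z) = C1 - 3*z*log(k*z) + 3*z - exp(-4*z)


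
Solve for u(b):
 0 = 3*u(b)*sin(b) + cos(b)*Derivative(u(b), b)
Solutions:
 u(b) = C1*cos(b)^3


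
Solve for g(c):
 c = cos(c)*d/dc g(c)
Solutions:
 g(c) = C1 + Integral(c/cos(c), c)


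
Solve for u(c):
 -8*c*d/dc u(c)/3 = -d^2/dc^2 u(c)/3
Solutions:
 u(c) = C1 + C2*erfi(2*c)


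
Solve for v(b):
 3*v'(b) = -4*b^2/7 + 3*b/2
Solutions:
 v(b) = C1 - 4*b^3/63 + b^2/4


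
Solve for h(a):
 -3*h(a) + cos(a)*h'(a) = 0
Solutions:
 h(a) = C1*(sin(a) + 1)^(3/2)/(sin(a) - 1)^(3/2)


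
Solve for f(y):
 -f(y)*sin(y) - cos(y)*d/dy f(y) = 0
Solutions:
 f(y) = C1*cos(y)


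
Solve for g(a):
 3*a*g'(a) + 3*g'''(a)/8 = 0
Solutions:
 g(a) = C1 + Integral(C2*airyai(-2*a) + C3*airybi(-2*a), a)


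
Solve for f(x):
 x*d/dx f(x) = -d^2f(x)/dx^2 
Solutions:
 f(x) = C1 + C2*erf(sqrt(2)*x/2)


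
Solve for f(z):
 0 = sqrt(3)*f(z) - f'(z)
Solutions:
 f(z) = C1*exp(sqrt(3)*z)


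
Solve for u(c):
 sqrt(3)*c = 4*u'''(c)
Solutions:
 u(c) = C1 + C2*c + C3*c^2 + sqrt(3)*c^4/96


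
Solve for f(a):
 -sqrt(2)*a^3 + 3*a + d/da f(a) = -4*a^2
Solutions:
 f(a) = C1 + sqrt(2)*a^4/4 - 4*a^3/3 - 3*a^2/2


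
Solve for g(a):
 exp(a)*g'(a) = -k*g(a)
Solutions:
 g(a) = C1*exp(k*exp(-a))


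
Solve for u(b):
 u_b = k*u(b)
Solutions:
 u(b) = C1*exp(b*k)


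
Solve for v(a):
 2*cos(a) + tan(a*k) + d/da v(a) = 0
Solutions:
 v(a) = C1 - Piecewise((-log(cos(a*k))/k, Ne(k, 0)), (0, True)) - 2*sin(a)


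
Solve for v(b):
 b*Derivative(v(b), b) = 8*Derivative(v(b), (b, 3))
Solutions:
 v(b) = C1 + Integral(C2*airyai(b/2) + C3*airybi(b/2), b)


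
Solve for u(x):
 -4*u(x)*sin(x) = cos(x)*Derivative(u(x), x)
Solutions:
 u(x) = C1*cos(x)^4


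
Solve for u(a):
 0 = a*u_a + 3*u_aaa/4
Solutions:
 u(a) = C1 + Integral(C2*airyai(-6^(2/3)*a/3) + C3*airybi(-6^(2/3)*a/3), a)


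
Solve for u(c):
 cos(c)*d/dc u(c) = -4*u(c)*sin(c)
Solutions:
 u(c) = C1*cos(c)^4


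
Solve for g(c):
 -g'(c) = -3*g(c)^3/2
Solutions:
 g(c) = -sqrt(-1/(C1 + 3*c))
 g(c) = sqrt(-1/(C1 + 3*c))


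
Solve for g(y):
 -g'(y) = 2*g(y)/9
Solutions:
 g(y) = C1*exp(-2*y/9)


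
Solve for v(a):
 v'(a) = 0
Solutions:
 v(a) = C1


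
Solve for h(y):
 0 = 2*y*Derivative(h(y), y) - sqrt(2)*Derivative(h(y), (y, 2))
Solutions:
 h(y) = C1 + C2*erfi(2^(3/4)*y/2)


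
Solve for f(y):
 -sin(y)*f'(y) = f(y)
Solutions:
 f(y) = C1*sqrt(cos(y) + 1)/sqrt(cos(y) - 1)


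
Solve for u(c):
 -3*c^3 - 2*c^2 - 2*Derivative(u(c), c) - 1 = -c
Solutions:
 u(c) = C1 - 3*c^4/8 - c^3/3 + c^2/4 - c/2


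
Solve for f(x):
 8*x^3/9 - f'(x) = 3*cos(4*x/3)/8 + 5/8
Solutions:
 f(x) = C1 + 2*x^4/9 - 5*x/8 - 9*sin(4*x/3)/32


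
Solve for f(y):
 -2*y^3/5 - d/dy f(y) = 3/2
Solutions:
 f(y) = C1 - y^4/10 - 3*y/2


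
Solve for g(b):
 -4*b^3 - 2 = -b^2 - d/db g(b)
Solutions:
 g(b) = C1 + b^4 - b^3/3 + 2*b


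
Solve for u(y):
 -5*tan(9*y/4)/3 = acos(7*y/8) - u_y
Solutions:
 u(y) = C1 + y*acos(7*y/8) - sqrt(64 - 49*y^2)/7 - 20*log(cos(9*y/4))/27


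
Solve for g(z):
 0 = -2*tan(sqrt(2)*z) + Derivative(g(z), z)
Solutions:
 g(z) = C1 - sqrt(2)*log(cos(sqrt(2)*z))


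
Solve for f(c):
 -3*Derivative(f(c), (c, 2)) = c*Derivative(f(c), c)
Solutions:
 f(c) = C1 + C2*erf(sqrt(6)*c/6)


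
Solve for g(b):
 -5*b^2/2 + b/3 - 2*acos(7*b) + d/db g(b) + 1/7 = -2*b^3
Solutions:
 g(b) = C1 - b^4/2 + 5*b^3/6 - b^2/6 + 2*b*acos(7*b) - b/7 - 2*sqrt(1 - 49*b^2)/7


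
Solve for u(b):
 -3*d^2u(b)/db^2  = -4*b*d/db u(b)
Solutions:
 u(b) = C1 + C2*erfi(sqrt(6)*b/3)


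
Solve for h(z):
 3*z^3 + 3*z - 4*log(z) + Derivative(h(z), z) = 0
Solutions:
 h(z) = C1 - 3*z^4/4 - 3*z^2/2 + 4*z*log(z) - 4*z


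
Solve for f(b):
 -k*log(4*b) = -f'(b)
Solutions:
 f(b) = C1 + b*k*log(b) - b*k + b*k*log(4)


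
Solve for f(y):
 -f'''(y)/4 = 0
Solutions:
 f(y) = C1 + C2*y + C3*y^2


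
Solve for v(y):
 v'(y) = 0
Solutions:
 v(y) = C1


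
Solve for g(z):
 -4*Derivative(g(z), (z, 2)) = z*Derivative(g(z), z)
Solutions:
 g(z) = C1 + C2*erf(sqrt(2)*z/4)


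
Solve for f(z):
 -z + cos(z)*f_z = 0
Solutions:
 f(z) = C1 + Integral(z/cos(z), z)


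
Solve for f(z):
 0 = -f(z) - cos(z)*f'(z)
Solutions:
 f(z) = C1*sqrt(sin(z) - 1)/sqrt(sin(z) + 1)


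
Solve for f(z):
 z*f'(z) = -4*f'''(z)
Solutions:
 f(z) = C1 + Integral(C2*airyai(-2^(1/3)*z/2) + C3*airybi(-2^(1/3)*z/2), z)


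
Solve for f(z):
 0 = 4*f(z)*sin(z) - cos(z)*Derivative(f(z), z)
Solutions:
 f(z) = C1/cos(z)^4


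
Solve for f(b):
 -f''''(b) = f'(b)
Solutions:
 f(b) = C1 + C4*exp(-b) + (C2*sin(sqrt(3)*b/2) + C3*cos(sqrt(3)*b/2))*exp(b/2)


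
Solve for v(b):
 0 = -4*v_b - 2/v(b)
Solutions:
 v(b) = -sqrt(C1 - b)
 v(b) = sqrt(C1 - b)


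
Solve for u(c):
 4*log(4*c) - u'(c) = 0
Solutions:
 u(c) = C1 + 4*c*log(c) - 4*c + c*log(256)


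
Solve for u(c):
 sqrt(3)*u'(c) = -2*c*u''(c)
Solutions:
 u(c) = C1 + C2*c^(1 - sqrt(3)/2)


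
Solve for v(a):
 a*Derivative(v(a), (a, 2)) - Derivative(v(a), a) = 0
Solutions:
 v(a) = C1 + C2*a^2


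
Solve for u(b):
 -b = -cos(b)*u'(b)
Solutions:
 u(b) = C1 + Integral(b/cos(b), b)


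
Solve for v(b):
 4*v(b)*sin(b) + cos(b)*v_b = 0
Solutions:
 v(b) = C1*cos(b)^4


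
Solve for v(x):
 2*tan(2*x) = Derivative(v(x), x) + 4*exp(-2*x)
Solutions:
 v(x) = C1 + log(tan(2*x)^2 + 1)/2 + 2*exp(-2*x)


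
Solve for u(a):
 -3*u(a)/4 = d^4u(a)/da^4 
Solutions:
 u(a) = (C1*sin(3^(1/4)*a/2) + C2*cos(3^(1/4)*a/2))*exp(-3^(1/4)*a/2) + (C3*sin(3^(1/4)*a/2) + C4*cos(3^(1/4)*a/2))*exp(3^(1/4)*a/2)


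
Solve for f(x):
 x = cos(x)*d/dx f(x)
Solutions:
 f(x) = C1 + Integral(x/cos(x), x)


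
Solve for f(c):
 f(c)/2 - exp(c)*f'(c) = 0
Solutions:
 f(c) = C1*exp(-exp(-c)/2)


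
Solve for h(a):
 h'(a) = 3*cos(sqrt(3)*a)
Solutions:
 h(a) = C1 + sqrt(3)*sin(sqrt(3)*a)


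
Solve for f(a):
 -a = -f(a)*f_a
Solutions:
 f(a) = -sqrt(C1 + a^2)
 f(a) = sqrt(C1 + a^2)


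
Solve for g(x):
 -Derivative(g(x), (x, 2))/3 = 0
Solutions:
 g(x) = C1 + C2*x


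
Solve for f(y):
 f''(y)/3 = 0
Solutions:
 f(y) = C1 + C2*y
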